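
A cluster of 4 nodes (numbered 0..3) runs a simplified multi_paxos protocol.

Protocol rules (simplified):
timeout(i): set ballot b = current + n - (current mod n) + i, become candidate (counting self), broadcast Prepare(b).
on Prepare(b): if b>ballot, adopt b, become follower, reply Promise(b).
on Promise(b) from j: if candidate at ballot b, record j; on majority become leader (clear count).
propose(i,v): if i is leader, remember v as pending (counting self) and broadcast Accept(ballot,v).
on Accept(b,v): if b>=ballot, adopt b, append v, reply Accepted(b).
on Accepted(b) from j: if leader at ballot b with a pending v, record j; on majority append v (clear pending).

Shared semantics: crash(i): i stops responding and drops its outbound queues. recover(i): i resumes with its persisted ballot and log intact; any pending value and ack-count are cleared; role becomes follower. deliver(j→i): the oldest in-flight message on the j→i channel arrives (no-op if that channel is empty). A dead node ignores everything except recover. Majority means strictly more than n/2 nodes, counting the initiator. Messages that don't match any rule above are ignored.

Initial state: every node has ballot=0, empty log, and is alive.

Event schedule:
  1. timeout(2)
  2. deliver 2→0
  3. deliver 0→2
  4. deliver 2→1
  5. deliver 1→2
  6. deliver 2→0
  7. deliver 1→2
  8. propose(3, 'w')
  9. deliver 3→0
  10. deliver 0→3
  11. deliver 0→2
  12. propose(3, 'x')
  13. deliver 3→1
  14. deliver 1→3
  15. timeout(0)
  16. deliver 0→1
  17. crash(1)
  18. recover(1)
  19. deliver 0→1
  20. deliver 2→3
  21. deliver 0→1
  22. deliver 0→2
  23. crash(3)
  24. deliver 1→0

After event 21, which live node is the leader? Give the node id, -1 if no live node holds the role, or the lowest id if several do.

2

1. timeout(2):  <2:cand b6 ->
2. deliver 2→0:  <0:foll b6 ->
3. deliver 0→2:  nop
4. deliver 2→1:  <1:foll b6 ->
5. deliver 1→2:  <2:lead b6 ->
6. deliver 2→0:  nop
7. deliver 1→2:  nop
8. propose(3,'w'):  nop
9. deliver 3→0:  nop
10. deliver 0→3:  nop
11. deliver 0→2:  nop
12. propose(3,'x'):  nop
13. deliver 3→1:  nop
14. deliver 1→3:  nop
15. timeout(0):  <0:cand b8 ->
16. deliver 0→1:  <1:foll b8 ->
17. crash(1):  <1:✗foll b8 ->
18. recover(1):  <1:foll b8 ->
19. deliver 0→1:  nop
20. deliver 2→3:  <3:foll b6 ->
21. deliver 0→1:  nop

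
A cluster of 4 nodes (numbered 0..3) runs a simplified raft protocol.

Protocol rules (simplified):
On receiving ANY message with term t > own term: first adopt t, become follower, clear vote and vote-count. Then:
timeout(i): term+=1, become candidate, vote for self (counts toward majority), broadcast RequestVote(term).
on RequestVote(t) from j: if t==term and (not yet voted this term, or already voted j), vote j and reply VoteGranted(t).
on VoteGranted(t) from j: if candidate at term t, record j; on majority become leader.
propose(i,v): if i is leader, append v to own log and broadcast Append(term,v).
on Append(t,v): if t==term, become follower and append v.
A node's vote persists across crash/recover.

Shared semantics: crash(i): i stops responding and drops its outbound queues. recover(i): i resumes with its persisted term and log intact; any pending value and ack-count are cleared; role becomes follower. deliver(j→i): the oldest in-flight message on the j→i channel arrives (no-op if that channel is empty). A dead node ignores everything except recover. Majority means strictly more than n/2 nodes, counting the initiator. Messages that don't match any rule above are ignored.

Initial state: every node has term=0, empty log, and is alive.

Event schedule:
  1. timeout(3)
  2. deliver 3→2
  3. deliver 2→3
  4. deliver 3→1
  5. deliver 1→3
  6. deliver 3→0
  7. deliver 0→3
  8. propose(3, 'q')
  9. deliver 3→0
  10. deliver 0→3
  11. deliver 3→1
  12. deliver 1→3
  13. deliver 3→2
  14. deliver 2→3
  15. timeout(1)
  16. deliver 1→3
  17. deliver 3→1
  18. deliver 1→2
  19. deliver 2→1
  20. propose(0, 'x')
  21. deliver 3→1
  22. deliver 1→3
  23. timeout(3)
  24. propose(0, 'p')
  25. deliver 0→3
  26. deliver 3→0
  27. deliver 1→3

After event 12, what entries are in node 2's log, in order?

after 1 — timeout(3): n3:cand/t1/[-]
after 2 — deliver 3→2: n2:foll/t1/[-]
after 3 — deliver 2→3: ·
after 4 — deliver 3→1: n1:foll/t1/[-]
after 5 — deliver 1→3: n3:lead/t1/[-]
after 6 — deliver 3→0: n0:foll/t1/[-]
after 7 — deliver 0→3: ·
after 8 — propose(3,'q'): n3:lead/t1/[q]
after 9 — deliver 3→0: n0:foll/t1/[q]
after 10 — deliver 0→3: ·
after 11 — deliver 3→1: n1:foll/t1/[q]
after 12 — deliver 1→3: ·

empty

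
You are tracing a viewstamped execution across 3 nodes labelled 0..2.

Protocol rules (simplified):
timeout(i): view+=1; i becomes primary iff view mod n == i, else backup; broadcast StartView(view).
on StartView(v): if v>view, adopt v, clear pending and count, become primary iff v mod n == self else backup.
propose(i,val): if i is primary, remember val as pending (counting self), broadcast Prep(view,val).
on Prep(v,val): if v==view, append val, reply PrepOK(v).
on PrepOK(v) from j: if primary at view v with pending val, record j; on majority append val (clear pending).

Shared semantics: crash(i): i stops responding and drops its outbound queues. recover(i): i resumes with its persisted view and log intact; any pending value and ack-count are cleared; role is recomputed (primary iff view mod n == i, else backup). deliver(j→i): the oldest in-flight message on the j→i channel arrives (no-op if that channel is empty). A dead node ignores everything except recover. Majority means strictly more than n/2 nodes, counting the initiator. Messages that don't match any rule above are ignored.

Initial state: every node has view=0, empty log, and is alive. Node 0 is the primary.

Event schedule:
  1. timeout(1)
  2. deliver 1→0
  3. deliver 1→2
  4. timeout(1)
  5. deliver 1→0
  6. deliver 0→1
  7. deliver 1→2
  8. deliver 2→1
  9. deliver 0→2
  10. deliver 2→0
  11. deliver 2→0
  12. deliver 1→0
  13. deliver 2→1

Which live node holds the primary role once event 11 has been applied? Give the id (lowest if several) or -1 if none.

2

e1 timeout(1): 1[prim,v=1,-]
e2 deliver 1→0: 0[back,v=1,-]
e3 deliver 1→2: 2[back,v=1,-]
e4 timeout(1): 1[back,v=2,-]
e5 deliver 1→0: 0[back,v=2,-]
e6 deliver 0→1: ·
e7 deliver 1→2: 2[prim,v=2,-]
e8 deliver 2→1: ·
e9 deliver 0→2: ·
e10 deliver 2→0: ·
e11 deliver 2→0: ·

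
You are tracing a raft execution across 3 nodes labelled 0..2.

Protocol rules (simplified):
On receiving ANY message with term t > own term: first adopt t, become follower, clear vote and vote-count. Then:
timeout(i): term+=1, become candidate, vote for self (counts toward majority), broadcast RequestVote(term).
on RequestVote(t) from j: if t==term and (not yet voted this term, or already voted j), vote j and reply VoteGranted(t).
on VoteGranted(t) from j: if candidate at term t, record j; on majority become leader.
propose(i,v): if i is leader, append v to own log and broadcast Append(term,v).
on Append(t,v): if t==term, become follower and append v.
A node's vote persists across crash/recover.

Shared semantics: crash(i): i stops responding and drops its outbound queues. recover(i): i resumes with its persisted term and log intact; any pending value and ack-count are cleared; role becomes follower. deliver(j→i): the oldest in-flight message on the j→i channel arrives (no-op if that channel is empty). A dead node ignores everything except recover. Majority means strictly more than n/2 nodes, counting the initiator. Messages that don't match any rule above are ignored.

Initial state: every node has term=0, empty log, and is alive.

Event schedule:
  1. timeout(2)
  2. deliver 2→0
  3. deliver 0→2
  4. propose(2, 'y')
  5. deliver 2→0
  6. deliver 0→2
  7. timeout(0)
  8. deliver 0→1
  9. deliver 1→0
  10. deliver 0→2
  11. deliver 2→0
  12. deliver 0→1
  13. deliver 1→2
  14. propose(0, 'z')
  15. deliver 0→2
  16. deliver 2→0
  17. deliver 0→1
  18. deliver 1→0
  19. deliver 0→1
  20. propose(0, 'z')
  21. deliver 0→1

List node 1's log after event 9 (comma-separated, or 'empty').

step 1 timeout(2): 2={cand,t=1,log=-}
step 2 deliver 2→0: 0={foll,t=1,log=-}
step 3 deliver 0→2: 2={lead,t=1,log=-}
step 4 propose(2,'y'): 2={lead,t=1,log=y}
step 5 deliver 2→0: 0={foll,t=1,log=y}
step 6 deliver 0→2: —
step 7 timeout(0): 0={cand,t=2,log=y}
step 8 deliver 0→1: 1={foll,t=2,log=-}
step 9 deliver 1→0: 0={lead,t=2,log=y}

empty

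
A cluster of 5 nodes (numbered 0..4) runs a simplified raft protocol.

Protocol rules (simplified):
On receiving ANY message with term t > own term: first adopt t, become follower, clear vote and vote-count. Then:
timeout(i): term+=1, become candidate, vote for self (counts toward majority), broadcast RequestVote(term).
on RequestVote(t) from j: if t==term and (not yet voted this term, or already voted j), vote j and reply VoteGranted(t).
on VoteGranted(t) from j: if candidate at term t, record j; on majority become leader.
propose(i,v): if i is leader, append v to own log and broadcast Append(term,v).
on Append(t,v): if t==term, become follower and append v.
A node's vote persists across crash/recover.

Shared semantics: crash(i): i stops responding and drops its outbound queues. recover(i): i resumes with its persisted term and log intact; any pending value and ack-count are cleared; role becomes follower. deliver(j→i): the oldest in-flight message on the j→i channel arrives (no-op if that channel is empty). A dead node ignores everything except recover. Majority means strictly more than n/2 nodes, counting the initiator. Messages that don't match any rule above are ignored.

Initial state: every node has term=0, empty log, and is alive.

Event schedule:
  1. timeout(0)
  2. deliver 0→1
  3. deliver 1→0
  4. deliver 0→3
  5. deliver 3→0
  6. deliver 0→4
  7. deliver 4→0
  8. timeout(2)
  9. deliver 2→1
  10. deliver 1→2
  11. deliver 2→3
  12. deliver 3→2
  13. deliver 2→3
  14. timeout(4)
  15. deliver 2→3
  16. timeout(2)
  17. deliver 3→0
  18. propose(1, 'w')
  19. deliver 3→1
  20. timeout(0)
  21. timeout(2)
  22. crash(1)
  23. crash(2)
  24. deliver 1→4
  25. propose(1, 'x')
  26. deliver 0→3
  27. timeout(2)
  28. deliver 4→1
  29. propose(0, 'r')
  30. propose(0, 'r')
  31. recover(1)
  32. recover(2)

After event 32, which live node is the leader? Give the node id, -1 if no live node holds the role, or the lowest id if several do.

[1] timeout(0) → N0(cand t1 [-])
[2] deliver 0→1 → N1(foll t1 [-])
[3] deliver 1→0 → ∅
[4] deliver 0→3 → N3(foll t1 [-])
[5] deliver 3→0 → N0(lead t1 [-])
[6] deliver 0→4 → N4(foll t1 [-])
[7] deliver 4→0 → ∅
[8] timeout(2) → N2(cand t1 [-])
[9] deliver 2→1 → ∅
[10] deliver 1→2 → ∅
[11] deliver 2→3 → ∅
[12] deliver 3→2 → ∅
[13] deliver 2→3 → ∅
[14] timeout(4) → N4(cand t2 [-])
[15] deliver 2→3 → ∅
[16] timeout(2) → N2(cand t2 [-])
[17] deliver 3→0 → ∅
[18] propose(1,'w') → ∅
[19] deliver 3→1 → ∅
[20] timeout(0) → N0(cand t2 [-])
[21] timeout(2) → N2(cand t3 [-])
[22] crash(1) → N1(✗foll t1 [-])
[23] crash(2) → N2(✗cand t3 [-])
[24] deliver 1→4 → ∅
[25] propose(1,'x') → ∅
[26] deliver 0→3 → N3(foll t2 [-])
[27] timeout(2) → ∅
[28] deliver 4→1 → ∅
[29] propose(0,'r') → ∅
[30] propose(0,'r') → ∅
[31] recover(1) → N1(foll t1 [-])
[32] recover(2) → N2(foll t3 [-])

-1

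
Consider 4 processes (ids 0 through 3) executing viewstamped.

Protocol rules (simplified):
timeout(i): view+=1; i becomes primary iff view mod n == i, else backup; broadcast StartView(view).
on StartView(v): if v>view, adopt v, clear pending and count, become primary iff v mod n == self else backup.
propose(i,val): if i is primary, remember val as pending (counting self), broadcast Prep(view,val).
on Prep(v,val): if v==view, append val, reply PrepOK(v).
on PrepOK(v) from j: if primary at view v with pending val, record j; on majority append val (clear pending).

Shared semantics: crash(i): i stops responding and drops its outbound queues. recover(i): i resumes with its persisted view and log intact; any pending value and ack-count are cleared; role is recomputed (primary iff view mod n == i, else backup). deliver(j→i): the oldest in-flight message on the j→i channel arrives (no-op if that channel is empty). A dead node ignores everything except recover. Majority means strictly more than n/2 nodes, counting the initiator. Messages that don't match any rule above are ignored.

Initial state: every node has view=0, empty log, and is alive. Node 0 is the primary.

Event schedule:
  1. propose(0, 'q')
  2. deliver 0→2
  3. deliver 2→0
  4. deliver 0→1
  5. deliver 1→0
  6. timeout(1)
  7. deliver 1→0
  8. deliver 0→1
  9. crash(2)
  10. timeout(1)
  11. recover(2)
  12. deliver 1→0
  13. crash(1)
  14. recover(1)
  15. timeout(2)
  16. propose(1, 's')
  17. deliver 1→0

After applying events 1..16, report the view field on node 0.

after 1 — propose(0,'q'): ·
after 2 — deliver 0→2: n2:back/v0/[q]
after 3 — deliver 2→0: ·
after 4 — deliver 0→1: n1:back/v0/[q]
after 5 — deliver 1→0: n0:prim/v0/[q]
after 6 — timeout(1): n1:prim/v1/[q]
after 7 — deliver 1→0: n0:back/v1/[q]
after 8 — deliver 0→1: ·
after 9 — crash(2): n2:✗back/v0/[q]
after 10 — timeout(1): n1:back/v2/[q]
after 11 — recover(2): n2:back/v0/[q]
after 12 — deliver 1→0: n0:back/v2/[q]
after 13 — crash(1): n1:✗back/v2/[q]
after 14 — recover(1): n1:back/v2/[q]
after 15 — timeout(2): n2:back/v1/[q]
after 16 — propose(1,'s'): ·

2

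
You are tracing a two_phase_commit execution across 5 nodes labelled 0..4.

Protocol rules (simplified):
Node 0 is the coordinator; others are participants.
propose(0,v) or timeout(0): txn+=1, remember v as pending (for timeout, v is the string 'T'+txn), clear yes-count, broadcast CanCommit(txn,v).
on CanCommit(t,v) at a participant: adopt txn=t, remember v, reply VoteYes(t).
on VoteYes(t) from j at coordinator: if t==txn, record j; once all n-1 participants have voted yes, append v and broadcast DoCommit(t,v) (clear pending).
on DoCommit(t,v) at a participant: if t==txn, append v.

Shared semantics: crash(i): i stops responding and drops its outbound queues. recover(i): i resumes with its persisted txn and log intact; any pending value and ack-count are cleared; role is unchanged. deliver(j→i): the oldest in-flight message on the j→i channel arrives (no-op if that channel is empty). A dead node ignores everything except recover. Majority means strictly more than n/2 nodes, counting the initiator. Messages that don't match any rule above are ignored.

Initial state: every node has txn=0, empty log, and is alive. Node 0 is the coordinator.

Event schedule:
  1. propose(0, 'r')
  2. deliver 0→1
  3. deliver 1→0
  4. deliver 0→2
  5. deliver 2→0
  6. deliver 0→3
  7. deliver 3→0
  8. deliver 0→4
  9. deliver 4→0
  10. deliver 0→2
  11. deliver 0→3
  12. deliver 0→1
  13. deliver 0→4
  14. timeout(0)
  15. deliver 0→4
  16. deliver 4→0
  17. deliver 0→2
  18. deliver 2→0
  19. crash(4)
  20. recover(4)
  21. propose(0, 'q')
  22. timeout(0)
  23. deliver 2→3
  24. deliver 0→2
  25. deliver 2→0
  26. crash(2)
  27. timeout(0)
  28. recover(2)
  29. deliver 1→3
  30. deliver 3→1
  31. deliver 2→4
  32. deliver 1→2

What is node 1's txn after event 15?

step 1 propose(0,'r'): 0={coor,t=1,log=-}
step 2 deliver 0→1: 1={part,t=1,log=-}
step 3 deliver 1→0: —
step 4 deliver 0→2: 2={part,t=1,log=-}
step 5 deliver 2→0: —
step 6 deliver 0→3: 3={part,t=1,log=-}
step 7 deliver 3→0: —
step 8 deliver 0→4: 4={part,t=1,log=-}
step 9 deliver 4→0: 0={coor,t=1,log=r}
step 10 deliver 0→2: 2={part,t=1,log=r}
step 11 deliver 0→3: 3={part,t=1,log=r}
step 12 deliver 0→1: 1={part,t=1,log=r}
step 13 deliver 0→4: 4={part,t=1,log=r}
step 14 timeout(0): 0={coor,t=2,log=r}
step 15 deliver 0→4: 4={part,t=2,log=r}

1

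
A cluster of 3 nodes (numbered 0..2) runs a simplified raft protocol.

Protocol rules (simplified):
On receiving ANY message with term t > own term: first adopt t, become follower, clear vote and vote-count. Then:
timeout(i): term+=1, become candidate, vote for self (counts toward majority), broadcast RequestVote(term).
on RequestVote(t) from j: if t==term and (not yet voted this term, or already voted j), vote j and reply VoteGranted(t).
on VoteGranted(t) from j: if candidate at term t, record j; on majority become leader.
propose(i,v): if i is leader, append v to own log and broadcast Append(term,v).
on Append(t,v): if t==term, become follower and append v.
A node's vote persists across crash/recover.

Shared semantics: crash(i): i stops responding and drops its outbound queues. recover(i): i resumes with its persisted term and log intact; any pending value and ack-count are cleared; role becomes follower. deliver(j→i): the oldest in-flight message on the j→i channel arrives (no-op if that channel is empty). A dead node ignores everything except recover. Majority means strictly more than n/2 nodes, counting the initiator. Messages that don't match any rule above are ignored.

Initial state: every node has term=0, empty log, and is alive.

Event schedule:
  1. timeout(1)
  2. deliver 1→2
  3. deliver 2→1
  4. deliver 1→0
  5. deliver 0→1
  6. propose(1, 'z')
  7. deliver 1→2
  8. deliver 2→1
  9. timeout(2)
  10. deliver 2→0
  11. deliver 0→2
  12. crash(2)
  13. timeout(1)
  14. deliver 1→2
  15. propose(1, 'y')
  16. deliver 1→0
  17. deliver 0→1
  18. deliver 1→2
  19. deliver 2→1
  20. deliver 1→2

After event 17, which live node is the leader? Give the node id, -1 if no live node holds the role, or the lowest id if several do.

[1] timeout(1) → N1(cand t1 [-])
[2] deliver 1→2 → N2(foll t1 [-])
[3] deliver 2→1 → N1(lead t1 [-])
[4] deliver 1→0 → N0(foll t1 [-])
[5] deliver 0→1 → ∅
[6] propose(1,'z') → N1(lead t1 [z])
[7] deliver 1→2 → N2(foll t1 [z])
[8] deliver 2→1 → ∅
[9] timeout(2) → N2(cand t2 [z])
[10] deliver 2→0 → N0(foll t2 [-])
[11] deliver 0→2 → N2(lead t2 [z])
[12] crash(2) → N2(✗lead t2 [z])
[13] timeout(1) → N1(cand t2 [z])
[14] deliver 1→2 → ∅
[15] propose(1,'y') → ∅
[16] deliver 1→0 → ∅
[17] deliver 0→1 → ∅

-1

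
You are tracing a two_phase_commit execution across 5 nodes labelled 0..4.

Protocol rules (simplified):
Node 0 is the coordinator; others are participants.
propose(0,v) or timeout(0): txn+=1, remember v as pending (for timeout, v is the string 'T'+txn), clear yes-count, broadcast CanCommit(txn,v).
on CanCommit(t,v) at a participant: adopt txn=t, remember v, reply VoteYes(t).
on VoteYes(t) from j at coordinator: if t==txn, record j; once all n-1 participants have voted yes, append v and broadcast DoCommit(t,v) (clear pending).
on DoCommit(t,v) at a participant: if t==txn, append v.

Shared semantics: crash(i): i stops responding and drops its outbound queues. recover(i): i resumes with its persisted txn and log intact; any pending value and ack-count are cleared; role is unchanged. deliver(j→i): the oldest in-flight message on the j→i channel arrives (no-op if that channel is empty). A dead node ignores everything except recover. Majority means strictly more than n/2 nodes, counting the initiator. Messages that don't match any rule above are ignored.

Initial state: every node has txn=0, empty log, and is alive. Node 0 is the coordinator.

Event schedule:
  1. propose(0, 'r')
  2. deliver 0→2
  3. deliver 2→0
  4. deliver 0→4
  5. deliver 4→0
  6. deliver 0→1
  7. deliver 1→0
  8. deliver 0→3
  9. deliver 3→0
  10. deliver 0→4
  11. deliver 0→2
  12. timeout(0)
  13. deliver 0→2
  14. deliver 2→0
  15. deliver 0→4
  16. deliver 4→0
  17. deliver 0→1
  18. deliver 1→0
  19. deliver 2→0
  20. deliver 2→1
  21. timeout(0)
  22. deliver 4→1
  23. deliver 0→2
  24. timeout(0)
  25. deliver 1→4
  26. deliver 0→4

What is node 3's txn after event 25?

step 1 propose(0,'r'): 0={coor,t=1,log=-}
step 2 deliver 0→2: 2={part,t=1,log=-}
step 3 deliver 2→0: —
step 4 deliver 0→4: 4={part,t=1,log=-}
step 5 deliver 4→0: —
step 6 deliver 0→1: 1={part,t=1,log=-}
step 7 deliver 1→0: —
step 8 deliver 0→3: 3={part,t=1,log=-}
step 9 deliver 3→0: 0={coor,t=1,log=r}
step 10 deliver 0→4: 4={part,t=1,log=r}
step 11 deliver 0→2: 2={part,t=1,log=r}
step 12 timeout(0): 0={coor,t=2,log=r}
step 13 deliver 0→2: 2={part,t=2,log=r}
step 14 deliver 2→0: —
step 15 deliver 0→4: 4={part,t=2,log=r}
step 16 deliver 4→0: —
step 17 deliver 0→1: 1={part,t=1,log=r}
step 18 deliver 1→0: —
step 19 deliver 2→0: —
step 20 deliver 2→1: —
step 21 timeout(0): 0={coor,t=3,log=r}
step 22 deliver 4→1: —
step 23 deliver 0→2: 2={part,t=3,log=r}
step 24 timeout(0): 0={coor,t=4,log=r}
step 25 deliver 1→4: —

1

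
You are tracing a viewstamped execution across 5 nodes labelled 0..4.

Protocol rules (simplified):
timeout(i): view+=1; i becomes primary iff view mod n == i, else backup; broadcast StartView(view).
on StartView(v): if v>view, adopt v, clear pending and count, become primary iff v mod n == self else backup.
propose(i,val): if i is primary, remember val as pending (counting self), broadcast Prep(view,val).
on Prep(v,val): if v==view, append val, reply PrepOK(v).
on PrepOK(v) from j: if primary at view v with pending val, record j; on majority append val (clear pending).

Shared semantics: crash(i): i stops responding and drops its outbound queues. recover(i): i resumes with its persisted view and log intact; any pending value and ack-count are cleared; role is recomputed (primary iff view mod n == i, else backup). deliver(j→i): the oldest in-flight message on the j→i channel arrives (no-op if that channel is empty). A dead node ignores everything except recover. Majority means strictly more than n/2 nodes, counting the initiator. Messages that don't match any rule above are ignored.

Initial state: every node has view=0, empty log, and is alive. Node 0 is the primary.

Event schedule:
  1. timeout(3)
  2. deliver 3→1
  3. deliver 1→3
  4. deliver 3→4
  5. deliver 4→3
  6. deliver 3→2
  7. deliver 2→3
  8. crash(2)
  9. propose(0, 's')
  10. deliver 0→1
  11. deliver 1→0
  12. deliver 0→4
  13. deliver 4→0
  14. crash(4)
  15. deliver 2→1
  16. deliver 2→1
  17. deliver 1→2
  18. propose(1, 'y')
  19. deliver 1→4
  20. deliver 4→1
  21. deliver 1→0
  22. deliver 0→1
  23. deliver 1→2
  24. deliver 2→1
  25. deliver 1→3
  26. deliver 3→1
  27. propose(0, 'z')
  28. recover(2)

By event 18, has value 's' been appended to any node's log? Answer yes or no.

after 1 — timeout(3): n3:back/v1/[-]
after 2 — deliver 3→1: n1:prim/v1/[-]
after 3 — deliver 1→3: ·
after 4 — deliver 3→4: n4:back/v1/[-]
after 5 — deliver 4→3: ·
after 6 — deliver 3→2: n2:back/v1/[-]
after 7 — deliver 2→3: ·
after 8 — crash(2): n2:✗back/v1/[-]
after 9 — propose(0,'s'): ·
after 10 — deliver 0→1: ·
after 11 — deliver 1→0: ·
after 12 — deliver 0→4: ·
after 13 — deliver 4→0: ·
after 14 — crash(4): n4:✗back/v1/[-]
after 15 — deliver 2→1: ·
after 16 — deliver 2→1: ·
after 17 — deliver 1→2: ·
after 18 — propose(1,'y'): ·

no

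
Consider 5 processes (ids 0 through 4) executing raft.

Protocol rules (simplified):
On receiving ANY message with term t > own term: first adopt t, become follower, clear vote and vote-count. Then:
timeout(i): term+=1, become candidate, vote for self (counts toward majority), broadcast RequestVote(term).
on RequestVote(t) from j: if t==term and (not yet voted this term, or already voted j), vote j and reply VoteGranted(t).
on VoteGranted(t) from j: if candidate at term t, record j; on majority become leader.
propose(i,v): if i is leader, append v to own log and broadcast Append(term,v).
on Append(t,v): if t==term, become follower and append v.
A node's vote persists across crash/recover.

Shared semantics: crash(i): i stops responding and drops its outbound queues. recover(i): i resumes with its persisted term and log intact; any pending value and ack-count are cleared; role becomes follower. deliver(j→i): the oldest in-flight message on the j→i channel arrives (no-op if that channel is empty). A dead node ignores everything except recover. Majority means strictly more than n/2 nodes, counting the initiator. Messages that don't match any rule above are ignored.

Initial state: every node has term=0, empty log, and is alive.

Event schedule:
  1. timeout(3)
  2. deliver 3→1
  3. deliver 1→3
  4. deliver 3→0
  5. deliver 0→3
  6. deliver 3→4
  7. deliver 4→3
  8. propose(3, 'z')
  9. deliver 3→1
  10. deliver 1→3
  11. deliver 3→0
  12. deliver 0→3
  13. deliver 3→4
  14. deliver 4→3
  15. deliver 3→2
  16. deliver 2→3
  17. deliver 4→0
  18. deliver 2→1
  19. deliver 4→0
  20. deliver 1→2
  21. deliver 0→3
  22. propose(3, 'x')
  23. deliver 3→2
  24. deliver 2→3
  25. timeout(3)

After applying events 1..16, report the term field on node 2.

1

after 1 — timeout(3): n3:cand/t1/[-]
after 2 — deliver 3→1: n1:foll/t1/[-]
after 3 — deliver 1→3: ·
after 4 — deliver 3→0: n0:foll/t1/[-]
after 5 — deliver 0→3: n3:lead/t1/[-]
after 6 — deliver 3→4: n4:foll/t1/[-]
after 7 — deliver 4→3: ·
after 8 — propose(3,'z'): n3:lead/t1/[z]
after 9 — deliver 3→1: n1:foll/t1/[z]
after 10 — deliver 1→3: ·
after 11 — deliver 3→0: n0:foll/t1/[z]
after 12 — deliver 0→3: ·
after 13 — deliver 3→4: n4:foll/t1/[z]
after 14 — deliver 4→3: ·
after 15 — deliver 3→2: n2:foll/t1/[-]
after 16 — deliver 2→3: ·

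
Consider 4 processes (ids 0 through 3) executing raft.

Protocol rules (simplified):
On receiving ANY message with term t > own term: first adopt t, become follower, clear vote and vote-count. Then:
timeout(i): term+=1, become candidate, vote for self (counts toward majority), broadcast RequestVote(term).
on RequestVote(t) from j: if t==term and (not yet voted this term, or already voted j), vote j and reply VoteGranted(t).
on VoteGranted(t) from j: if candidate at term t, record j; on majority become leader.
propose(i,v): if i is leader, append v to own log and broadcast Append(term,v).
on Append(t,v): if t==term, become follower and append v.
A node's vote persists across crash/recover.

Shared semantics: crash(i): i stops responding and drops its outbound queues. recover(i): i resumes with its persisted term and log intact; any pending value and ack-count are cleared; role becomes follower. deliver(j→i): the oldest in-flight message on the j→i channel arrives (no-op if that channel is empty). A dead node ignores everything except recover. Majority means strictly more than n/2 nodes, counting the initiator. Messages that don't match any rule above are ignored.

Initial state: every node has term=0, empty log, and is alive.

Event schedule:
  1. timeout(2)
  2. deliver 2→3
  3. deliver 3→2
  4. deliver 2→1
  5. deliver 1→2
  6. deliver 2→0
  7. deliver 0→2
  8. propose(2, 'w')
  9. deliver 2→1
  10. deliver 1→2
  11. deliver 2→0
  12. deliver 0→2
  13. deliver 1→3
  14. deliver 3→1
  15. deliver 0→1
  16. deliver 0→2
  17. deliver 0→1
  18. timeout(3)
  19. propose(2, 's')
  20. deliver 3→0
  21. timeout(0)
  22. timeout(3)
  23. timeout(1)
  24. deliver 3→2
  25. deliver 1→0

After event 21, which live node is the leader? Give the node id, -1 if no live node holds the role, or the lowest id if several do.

2

1. timeout(2):  <2:cand t1 ->
2. deliver 2→3:  <3:foll t1 ->
3. deliver 3→2:  nop
4. deliver 2→1:  <1:foll t1 ->
5. deliver 1→2:  <2:lead t1 ->
6. deliver 2→0:  <0:foll t1 ->
7. deliver 0→2:  nop
8. propose(2,'w'):  <2:lead t1 w>
9. deliver 2→1:  <1:foll t1 w>
10. deliver 1→2:  nop
11. deliver 2→0:  <0:foll t1 w>
12. deliver 0→2:  nop
13. deliver 1→3:  nop
14. deliver 3→1:  nop
15. deliver 0→1:  nop
16. deliver 0→2:  nop
17. deliver 0→1:  nop
18. timeout(3):  <3:cand t2 ->
19. propose(2,'s'):  <2:lead t1 w,s>
20. deliver 3→0:  <0:foll t2 w>
21. timeout(0):  <0:cand t3 w>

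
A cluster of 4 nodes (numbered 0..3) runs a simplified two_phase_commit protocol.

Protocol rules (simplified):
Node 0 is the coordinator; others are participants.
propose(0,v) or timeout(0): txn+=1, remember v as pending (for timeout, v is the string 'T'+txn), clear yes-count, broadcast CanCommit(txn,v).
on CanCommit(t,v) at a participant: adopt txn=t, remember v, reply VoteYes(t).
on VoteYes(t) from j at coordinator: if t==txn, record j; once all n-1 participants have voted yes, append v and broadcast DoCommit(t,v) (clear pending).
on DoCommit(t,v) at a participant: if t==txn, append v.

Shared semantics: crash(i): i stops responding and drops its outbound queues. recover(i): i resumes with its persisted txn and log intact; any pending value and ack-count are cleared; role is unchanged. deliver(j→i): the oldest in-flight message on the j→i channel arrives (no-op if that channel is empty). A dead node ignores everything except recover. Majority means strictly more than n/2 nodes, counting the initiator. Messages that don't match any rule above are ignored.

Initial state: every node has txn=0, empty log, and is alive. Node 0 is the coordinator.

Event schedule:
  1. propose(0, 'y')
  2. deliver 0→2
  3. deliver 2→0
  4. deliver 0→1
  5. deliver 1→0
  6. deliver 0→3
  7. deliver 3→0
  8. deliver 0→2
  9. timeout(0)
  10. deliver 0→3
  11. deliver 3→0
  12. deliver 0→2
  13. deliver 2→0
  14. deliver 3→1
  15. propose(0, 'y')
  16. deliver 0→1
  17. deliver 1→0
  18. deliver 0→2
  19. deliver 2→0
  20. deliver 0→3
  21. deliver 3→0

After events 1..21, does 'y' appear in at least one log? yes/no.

yes

1. propose(0,'y'):  <0:coor t1 ->
2. deliver 0→2:  <2:part t1 ->
3. deliver 2→0:  nop
4. deliver 0→1:  <1:part t1 ->
5. deliver 1→0:  nop
6. deliver 0→3:  <3:part t1 ->
7. deliver 3→0:  <0:coor t1 y>
8. deliver 0→2:  <2:part t1 y>
9. timeout(0):  <0:coor t2 y>
10. deliver 0→3:  <3:part t1 y>
11. deliver 3→0:  nop
12. deliver 0→2:  <2:part t2 y>
13. deliver 2→0:  nop
14. deliver 3→1:  nop
15. propose(0,'y'):  <0:coor t3 y>
16. deliver 0→1:  <1:part t1 y>
17. deliver 1→0:  nop
18. deliver 0→2:  <2:part t3 y>
19. deliver 2→0:  nop
20. deliver 0→3:  <3:part t2 y>
21. deliver 3→0:  nop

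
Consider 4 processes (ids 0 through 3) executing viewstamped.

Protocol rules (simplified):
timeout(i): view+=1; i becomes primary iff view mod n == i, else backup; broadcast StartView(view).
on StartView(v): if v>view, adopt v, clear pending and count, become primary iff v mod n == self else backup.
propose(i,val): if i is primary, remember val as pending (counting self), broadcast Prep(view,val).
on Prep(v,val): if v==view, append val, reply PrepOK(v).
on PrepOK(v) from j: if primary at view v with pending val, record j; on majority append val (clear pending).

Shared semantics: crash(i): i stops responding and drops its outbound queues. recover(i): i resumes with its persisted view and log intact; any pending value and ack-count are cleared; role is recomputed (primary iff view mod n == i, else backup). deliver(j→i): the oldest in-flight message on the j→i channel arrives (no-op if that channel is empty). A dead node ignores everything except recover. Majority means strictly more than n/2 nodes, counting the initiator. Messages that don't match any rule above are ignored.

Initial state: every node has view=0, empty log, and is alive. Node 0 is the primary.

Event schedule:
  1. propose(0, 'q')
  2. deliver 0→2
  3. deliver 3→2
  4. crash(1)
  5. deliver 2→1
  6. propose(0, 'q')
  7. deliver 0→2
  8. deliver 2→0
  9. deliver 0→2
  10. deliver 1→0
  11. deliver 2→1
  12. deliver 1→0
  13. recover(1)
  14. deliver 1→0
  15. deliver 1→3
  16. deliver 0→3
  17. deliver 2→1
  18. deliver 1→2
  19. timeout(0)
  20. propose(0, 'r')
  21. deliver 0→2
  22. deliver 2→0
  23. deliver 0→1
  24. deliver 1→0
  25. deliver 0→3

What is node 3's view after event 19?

e1 propose(0,'q'): ·
e2 deliver 0→2: 2[back,v=0,q]
e3 deliver 3→2: ·
e4 crash(1): 1[✗back,v=0,-]
e5 deliver 2→1: ·
e6 propose(0,'q'): ·
e7 deliver 0→2: 2[back,v=0,q,q]
e8 deliver 2→0: ·
e9 deliver 0→2: ·
e10 deliver 1→0: ·
e11 deliver 2→1: ·
e12 deliver 1→0: ·
e13 recover(1): 1[back,v=0,-]
e14 deliver 1→0: ·
e15 deliver 1→3: ·
e16 deliver 0→3: 3[back,v=0,q]
e17 deliver 2→1: ·
e18 deliver 1→2: ·
e19 timeout(0): 0[back,v=1,-]

0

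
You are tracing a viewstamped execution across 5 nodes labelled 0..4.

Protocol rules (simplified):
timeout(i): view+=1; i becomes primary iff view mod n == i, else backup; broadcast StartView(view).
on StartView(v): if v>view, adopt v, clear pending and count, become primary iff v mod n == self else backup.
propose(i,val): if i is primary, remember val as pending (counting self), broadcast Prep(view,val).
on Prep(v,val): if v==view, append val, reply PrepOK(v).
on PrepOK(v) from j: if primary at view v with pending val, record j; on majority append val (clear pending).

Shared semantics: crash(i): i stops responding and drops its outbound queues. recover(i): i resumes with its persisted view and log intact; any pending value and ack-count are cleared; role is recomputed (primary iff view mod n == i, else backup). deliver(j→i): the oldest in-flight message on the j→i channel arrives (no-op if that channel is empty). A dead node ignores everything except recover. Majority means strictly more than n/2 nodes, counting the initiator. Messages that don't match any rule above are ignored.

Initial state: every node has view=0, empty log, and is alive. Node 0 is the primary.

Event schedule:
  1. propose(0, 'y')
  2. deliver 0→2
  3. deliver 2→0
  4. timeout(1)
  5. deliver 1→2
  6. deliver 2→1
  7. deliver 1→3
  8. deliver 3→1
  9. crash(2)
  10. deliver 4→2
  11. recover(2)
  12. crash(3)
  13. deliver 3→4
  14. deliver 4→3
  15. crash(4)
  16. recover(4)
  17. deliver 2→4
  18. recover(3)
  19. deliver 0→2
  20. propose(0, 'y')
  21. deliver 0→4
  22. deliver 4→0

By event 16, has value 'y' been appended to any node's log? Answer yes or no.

yes

e1 propose(0,'y'): ·
e2 deliver 0→2: 2[back,v=0,y]
e3 deliver 2→0: ·
e4 timeout(1): 1[prim,v=1,-]
e5 deliver 1→2: 2[back,v=1,y]
e6 deliver 2→1: ·
e7 deliver 1→3: 3[back,v=1,-]
e8 deliver 3→1: ·
e9 crash(2): 2[✗back,v=1,y]
e10 deliver 4→2: ·
e11 recover(2): 2[back,v=1,y]
e12 crash(3): 3[✗back,v=1,-]
e13 deliver 3→4: ·
e14 deliver 4→3: ·
e15 crash(4): 4[✗back,v=0,-]
e16 recover(4): 4[back,v=0,-]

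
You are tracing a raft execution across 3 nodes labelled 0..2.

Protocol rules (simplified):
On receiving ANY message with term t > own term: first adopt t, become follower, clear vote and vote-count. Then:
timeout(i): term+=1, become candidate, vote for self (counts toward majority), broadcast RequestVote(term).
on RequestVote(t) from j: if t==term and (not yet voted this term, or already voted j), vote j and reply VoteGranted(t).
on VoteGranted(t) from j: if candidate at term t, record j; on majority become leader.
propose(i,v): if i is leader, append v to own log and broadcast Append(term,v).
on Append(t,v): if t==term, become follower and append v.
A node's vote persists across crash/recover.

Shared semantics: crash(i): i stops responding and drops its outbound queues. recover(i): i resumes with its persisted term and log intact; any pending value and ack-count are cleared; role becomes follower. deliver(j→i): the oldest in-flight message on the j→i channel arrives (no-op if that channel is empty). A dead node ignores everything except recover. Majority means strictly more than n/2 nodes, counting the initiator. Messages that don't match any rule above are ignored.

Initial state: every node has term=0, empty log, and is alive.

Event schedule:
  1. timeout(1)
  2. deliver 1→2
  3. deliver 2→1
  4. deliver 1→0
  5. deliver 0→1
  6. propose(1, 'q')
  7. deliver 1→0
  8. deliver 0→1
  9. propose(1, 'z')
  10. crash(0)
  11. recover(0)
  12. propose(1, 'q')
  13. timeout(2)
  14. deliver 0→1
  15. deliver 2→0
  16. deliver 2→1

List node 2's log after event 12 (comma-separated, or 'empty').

empty

[1] timeout(1) → N1(cand t1 [-])
[2] deliver 1→2 → N2(foll t1 [-])
[3] deliver 2→1 → N1(lead t1 [-])
[4] deliver 1→0 → N0(foll t1 [-])
[5] deliver 0→1 → ∅
[6] propose(1,'q') → N1(lead t1 [q])
[7] deliver 1→0 → N0(foll t1 [q])
[8] deliver 0→1 → ∅
[9] propose(1,'z') → N1(lead t1 [q,z])
[10] crash(0) → N0(✗foll t1 [q])
[11] recover(0) → N0(foll t1 [q])
[12] propose(1,'q') → N1(lead t1 [q,z,q])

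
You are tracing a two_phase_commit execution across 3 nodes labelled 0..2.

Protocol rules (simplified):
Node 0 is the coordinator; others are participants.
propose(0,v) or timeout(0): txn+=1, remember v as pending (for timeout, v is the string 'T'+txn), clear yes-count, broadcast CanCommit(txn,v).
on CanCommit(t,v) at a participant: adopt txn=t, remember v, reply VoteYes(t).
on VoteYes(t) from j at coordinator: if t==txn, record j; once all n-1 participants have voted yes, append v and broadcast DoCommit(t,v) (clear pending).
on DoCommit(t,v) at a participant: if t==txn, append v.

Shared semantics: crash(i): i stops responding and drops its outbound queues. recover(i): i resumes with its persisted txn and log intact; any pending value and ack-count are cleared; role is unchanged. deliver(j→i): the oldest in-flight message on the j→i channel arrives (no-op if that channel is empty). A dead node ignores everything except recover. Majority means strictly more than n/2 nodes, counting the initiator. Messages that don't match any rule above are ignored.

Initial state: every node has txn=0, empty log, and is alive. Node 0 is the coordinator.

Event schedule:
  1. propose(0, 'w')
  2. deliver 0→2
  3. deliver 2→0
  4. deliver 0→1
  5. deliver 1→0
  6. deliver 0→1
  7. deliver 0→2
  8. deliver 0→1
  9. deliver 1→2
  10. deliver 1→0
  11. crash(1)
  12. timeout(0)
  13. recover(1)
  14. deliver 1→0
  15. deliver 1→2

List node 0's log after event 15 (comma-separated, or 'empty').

w

[1] propose(0,'w') → N0(coor t1 [-])
[2] deliver 0→2 → N2(part t1 [-])
[3] deliver 2→0 → ∅
[4] deliver 0→1 → N1(part t1 [-])
[5] deliver 1→0 → N0(coor t1 [w])
[6] deliver 0→1 → N1(part t1 [w])
[7] deliver 0→2 → N2(part t1 [w])
[8] deliver 0→1 → ∅
[9] deliver 1→2 → ∅
[10] deliver 1→0 → ∅
[11] crash(1) → N1(✗part t1 [w])
[12] timeout(0) → N0(coor t2 [w])
[13] recover(1) → N1(part t1 [w])
[14] deliver 1→0 → ∅
[15] deliver 1→2 → ∅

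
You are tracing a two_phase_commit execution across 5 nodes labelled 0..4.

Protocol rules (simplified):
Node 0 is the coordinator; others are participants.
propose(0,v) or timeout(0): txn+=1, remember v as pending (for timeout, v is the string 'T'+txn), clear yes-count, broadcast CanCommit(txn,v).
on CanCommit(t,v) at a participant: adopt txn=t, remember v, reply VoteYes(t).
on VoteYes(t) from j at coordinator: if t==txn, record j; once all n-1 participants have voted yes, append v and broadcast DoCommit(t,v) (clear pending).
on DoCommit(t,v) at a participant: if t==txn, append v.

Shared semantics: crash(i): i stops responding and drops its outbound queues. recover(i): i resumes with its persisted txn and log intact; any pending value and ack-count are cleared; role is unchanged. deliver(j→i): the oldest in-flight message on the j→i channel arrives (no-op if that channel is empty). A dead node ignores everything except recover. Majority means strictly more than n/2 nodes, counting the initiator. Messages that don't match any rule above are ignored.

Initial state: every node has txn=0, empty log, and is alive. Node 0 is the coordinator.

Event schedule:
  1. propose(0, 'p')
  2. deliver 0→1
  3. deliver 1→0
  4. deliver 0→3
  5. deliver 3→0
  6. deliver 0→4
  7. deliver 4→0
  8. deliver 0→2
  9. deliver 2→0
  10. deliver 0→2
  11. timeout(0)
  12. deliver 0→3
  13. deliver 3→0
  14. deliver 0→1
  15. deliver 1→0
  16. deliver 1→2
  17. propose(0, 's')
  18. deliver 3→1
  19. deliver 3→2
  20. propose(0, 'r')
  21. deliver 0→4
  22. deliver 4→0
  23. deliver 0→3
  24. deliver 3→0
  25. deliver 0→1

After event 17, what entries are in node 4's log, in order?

e1 propose(0,'p'): 0[coor,t=1,-]
e2 deliver 0→1: 1[part,t=1,-]
e3 deliver 1→0: ·
e4 deliver 0→3: 3[part,t=1,-]
e5 deliver 3→0: ·
e6 deliver 0→4: 4[part,t=1,-]
e7 deliver 4→0: ·
e8 deliver 0→2: 2[part,t=1,-]
e9 deliver 2→0: 0[coor,t=1,p]
e10 deliver 0→2: 2[part,t=1,p]
e11 timeout(0): 0[coor,t=2,p]
e12 deliver 0→3: 3[part,t=1,p]
e13 deliver 3→0: ·
e14 deliver 0→1: 1[part,t=1,p]
e15 deliver 1→0: ·
e16 deliver 1→2: ·
e17 propose(0,'s'): 0[coor,t=3,p]

empty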